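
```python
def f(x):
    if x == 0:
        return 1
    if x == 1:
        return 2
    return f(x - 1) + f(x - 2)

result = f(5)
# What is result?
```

Build up from base cases: f(0)=1, f(1)=2, f(2)=3, f(3)=5, f(4)=8, f(5)=13

Answer: 13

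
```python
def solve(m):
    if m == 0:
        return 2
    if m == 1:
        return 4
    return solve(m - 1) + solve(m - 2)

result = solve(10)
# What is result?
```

Build up from base cases: solve(0)=2, solve(1)=4, solve(2)=6, solve(3)=10, solve(4)=16, solve(5)=26, solve(6)=42, ..., solve(10)=288

Answer: 288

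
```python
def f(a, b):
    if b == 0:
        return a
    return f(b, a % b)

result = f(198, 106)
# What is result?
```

f(198, 106) -> f(106, 92) -> f(92, 14) -> f(14, 8) -> f(8, 6) -> f(6, 2) -> f(2, 0) -> 2

Answer: 2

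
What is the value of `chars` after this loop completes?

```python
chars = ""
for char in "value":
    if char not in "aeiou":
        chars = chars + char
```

Remove vowels from 'value'
`chars` takes the values: "" → "v" → "vl"

Answer: "vl"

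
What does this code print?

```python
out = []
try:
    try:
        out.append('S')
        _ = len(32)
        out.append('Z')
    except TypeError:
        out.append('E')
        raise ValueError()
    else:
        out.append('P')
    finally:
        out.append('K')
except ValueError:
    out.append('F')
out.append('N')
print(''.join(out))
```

Execution trace: 'S' (inner try body) → 'E' (inner except TypeError) → 'K' (inner finally) → 'F' (outer except ValueError) → 'N' (after the try/except). Output: SEKFN

Answer: SEKFN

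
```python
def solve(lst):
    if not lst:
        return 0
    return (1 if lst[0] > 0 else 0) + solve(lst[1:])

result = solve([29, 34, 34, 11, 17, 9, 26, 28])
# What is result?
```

Count of positive elements in [29, 34, 34, 11, 17, 9, 26, 28] = 8

Answer: 8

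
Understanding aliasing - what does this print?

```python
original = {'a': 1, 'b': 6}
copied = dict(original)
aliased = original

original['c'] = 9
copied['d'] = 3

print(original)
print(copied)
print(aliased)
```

Key concept: dict() creates copy, assignment creates alias.
Step by step:
`original = {'a': 1, 'b': 6}` → original = {'a': 1, 'b': 6}
`copied = dict(original)` → copied = {'a': 1, 'b': 6}
`aliased = original` → aliased = {'a': 1, 'b': 6} (same object as original)
`original['c'] = 9` → original = {'a': 1, 'b': 6, 'c': 9} (same object as aliased); aliased = {'a': 1, 'b': 6, 'c': 9} (same object as original)
`copied['d'] = 3` → copied = {'a': 1, 'b': 6, 'd': 3}
`print(original)` → prints {'a': 1, 'b': 6, 'c': 9}
`print(copied)` → prints {'a': 1, 'b': 6, 'd': 3}
`print(aliased)` → prints {'a': 1, 'b': 6, 'c': 9}

Answer:
{'a': 1, 'b': 6, 'c': 9}
{'a': 1, 'b': 6, 'd': 3}
{'a': 1, 'b': 6, 'c': 9}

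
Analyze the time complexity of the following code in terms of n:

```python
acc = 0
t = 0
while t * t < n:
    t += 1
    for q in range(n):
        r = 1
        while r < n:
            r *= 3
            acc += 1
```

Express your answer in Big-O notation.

Each loop level contributes: √n × n × log n. Multiplying the contributions gives O(n√n log n).

Answer: O(n√n log n)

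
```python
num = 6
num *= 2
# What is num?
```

Trace:
`num = 6` → num = 6
`num *= 2` → num = 12
So num = 12

Answer: 12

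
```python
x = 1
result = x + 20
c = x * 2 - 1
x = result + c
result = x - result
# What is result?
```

Trace:
`x = 1` → x = 1
`result = x + 20` → result = 21
`c = x * 2 - 1` → c = 1
`x = result + c` → x = 22
`result = x - result` → result = 1
So result = 1

Answer: 1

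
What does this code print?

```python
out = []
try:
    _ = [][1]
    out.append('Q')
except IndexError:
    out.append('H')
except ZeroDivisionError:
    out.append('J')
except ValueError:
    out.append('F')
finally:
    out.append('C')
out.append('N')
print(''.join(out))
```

Execution trace: 'H' (except IndexError) → 'C' (finally) → 'N' (after the try/except). Output: HCN

Answer: HCN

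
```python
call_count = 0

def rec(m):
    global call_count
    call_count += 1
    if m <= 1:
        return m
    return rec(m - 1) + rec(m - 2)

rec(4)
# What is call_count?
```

Calls(m) = 1 + Calls(m-1) + Calls(m-2); Calls(0)=Calls(1)=1. For m=4 this gives 9.

Answer: 9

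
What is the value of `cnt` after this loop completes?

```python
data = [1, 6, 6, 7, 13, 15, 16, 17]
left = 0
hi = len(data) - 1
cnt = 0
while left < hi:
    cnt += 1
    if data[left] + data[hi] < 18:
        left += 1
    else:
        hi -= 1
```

Steps to find pair summing to 18
`cnt` takes the values: 0 → 1 → 2 → 3 → 4 → 5 → 6 → 7

Answer: 7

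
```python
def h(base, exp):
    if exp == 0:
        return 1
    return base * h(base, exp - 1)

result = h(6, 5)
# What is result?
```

h(6, 5) = 6 * 6 * 6 * 6 * 6 = 7776

Answer: 7776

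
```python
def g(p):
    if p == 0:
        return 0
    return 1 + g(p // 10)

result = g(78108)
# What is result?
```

Count of digits of 78108: 5

Answer: 5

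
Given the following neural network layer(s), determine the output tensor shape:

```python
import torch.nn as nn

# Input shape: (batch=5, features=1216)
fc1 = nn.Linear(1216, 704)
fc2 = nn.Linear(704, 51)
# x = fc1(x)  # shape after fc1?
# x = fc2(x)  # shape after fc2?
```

Input: (5, 1216) -> after fc1: (5, 704) -> Output: (5, 51)

Answer: (5, 51)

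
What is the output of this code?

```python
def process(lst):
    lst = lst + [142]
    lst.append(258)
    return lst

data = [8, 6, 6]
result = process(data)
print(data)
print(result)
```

Key concept: rebinding parameter vs mutation.
Step by step:
`data = [8, 6, 6]` → data = [8, 6, 6]
`result = process(data)` → result = [8, 6, 6, 142, 258]
`print(data)` → prints [8, 6, 6]
`print(result)` → prints [8, 6, 6, 142, 258]

Answer:
[8, 6, 6]
[8, 6, 6, 142, 258]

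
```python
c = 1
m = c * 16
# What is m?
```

Trace:
`c = 1` → c = 1
`m = c * 16` → m = 16
So m = 16

Answer: 16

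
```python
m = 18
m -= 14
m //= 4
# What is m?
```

Trace:
`m = 18` → m = 18
`m -= 14` → m = 4
`m //= 4` → m = 1
So m = 1

Answer: 1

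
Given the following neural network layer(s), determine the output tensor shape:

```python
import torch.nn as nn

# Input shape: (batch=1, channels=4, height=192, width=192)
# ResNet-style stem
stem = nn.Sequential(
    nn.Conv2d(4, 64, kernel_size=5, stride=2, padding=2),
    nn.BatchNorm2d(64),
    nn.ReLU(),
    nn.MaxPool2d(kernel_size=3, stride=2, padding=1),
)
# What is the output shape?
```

Input: (1, 4, 192, 192) -> after Conv2d 5x5 stride=2: (1, 64, 96, 96) -> Output: (1, 64, 48, 48)

Answer: (1, 64, 48, 48)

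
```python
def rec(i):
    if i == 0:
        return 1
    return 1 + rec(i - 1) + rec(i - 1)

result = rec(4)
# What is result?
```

rec(i) = 1 + 2·rec(i-1), rec(0)=1. Closed form: (1+1)·2^4 - 1 = 31.

Answer: 31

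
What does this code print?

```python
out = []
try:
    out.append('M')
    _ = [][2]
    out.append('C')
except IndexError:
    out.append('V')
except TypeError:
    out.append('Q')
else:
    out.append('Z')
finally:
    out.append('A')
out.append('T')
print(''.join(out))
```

Execution trace: 'M' (try body) → 'V' (except IndexError) → 'A' (finally) → 'T' (after the try/except). Output: MVAT

Answer: MVAT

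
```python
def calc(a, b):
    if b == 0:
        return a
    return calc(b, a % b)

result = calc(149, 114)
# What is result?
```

calc(149, 114) -> calc(114, 35) -> calc(35, 9) -> calc(9, 8) -> calc(8, 1) -> calc(1, 0) -> 1

Answer: 1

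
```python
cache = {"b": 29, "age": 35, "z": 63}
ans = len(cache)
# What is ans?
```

Trace:
`cache = {"b": 29, "age": 35, "z": 63}` → cache = {'b': 29, 'age': 35, 'z': 63}
`ans = len(cache)` → ans = 3
So ans = 3

Answer: 3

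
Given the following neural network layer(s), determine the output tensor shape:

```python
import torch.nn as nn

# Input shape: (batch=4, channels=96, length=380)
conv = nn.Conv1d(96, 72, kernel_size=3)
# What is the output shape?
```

Input: (4, 96, 380) -> Output: (4, 72, 378)

Answer: (4, 72, 378)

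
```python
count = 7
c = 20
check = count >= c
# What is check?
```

Trace:
`count = 7` → count = 7
`c = 20` → c = 20
`check = count >= c` → check = False
So check = False

Answer: False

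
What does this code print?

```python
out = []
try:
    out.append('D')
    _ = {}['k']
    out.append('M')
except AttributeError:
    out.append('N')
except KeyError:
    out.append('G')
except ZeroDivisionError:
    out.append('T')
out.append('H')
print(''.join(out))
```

Execution trace: 'D' (try body) → 'G' (except KeyError) → 'H' (after the try/except). Output: DGH

Answer: DGH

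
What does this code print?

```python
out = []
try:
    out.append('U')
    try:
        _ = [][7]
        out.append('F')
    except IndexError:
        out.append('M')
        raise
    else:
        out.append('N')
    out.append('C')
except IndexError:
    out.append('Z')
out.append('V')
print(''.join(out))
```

Execution trace: 'U' (try body) → 'M' (inner except IndexError) → 'Z' (except IndexError) → 'V' (after the try/except). Output: UMZV

Answer: UMZV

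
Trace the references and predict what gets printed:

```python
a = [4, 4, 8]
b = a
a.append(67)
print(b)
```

Key concept: basic list aliasing.
Step by step:
`a = [4, 4, 8]` → a = [4, 4, 8]
`b = a` → b = [4, 4, 8] (same object as a)
`a.append(67)` → a = [4, 4, 8, 67] (same object as b); b = [4, 4, 8, 67] (same object as a)
`print(b)` → prints [4, 4, 8, 67]

Answer: [4, 4, 8, 67]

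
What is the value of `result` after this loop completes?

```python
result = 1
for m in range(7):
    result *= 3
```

3^7 = 2187
`result` takes the values: 1 → 3 → 9 → 27 → 81 → 243 → 729 → 2187

Answer: 2187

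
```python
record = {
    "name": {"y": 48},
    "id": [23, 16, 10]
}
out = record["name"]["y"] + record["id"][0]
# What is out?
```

Trace:
`record = { ...` → record = {'name': {'y': 48}, 'id': [23, 16, 10]}
`out = record["name"]["y"] + record["id"][0]` → out = 71
So out = 71

Answer: 71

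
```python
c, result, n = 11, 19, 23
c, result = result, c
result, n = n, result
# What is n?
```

Trace:
`c, result, n = 11, 19, 23` → c = 11; result = 19; n = 23
`c, result = result, c` → c = 19; result = 11
`result, n = n, result` → result = 23; n = 11
So n = 11

Answer: 11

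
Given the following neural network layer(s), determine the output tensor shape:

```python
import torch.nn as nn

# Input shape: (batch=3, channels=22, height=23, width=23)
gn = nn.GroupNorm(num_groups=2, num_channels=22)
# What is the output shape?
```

Input: (3, 22, 23, 23) -> Output: (3, 22, 23, 23)

Answer: (3, 22, 23, 23)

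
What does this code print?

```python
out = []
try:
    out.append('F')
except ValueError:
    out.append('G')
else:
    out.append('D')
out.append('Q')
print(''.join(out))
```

Execution trace: 'F' (try body, no exception) → 'D' (else) → 'Q' (after the try/except). Output: FDQ

Answer: FDQ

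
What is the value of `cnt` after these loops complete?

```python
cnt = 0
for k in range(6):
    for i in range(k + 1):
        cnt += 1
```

Triangle: 1 + 2 + ... + 6
`cnt` takes the values: 0 → 1 → 2 → 3 → 4 → 5 → 6 → 7 → 8 → 9 → 10 → 11 → 12 → 13 → 14 → 15 → 16 → 17 → 18 → 19 → 20 → 21

Answer: 21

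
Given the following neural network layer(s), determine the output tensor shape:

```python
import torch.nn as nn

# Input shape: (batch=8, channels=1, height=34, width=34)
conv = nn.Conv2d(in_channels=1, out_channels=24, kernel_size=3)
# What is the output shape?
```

Input: (8, 1, 34, 34) -> Output: (8, 24, 32, 32)

Answer: (8, 24, 32, 32)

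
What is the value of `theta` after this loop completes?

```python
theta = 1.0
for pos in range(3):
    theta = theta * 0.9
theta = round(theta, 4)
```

Exponential decay: 1.0 * 0.9^3
`theta` takes the values: 1.0 → 0.9 → 0.81 → 0.729

Answer: 0.729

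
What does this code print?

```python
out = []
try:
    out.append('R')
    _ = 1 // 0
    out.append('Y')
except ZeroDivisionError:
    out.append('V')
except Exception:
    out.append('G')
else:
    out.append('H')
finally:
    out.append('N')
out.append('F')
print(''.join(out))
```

Execution trace: 'R' (try body) → 'V' (except ZeroDivisionError) → 'N' (finally) → 'F' (after the try/except). Output: RVNF

Answer: RVNF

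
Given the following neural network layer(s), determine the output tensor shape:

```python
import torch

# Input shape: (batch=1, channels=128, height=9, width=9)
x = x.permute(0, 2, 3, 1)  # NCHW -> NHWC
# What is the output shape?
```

Input: (1, 128, 9, 9) -> Output: (1, 9, 9, 128)

Answer: (1, 9, 9, 128)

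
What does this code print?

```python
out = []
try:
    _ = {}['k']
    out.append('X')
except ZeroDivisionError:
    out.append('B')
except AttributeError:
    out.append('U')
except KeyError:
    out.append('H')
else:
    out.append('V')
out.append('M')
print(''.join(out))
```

Execution trace: 'H' (except KeyError) → 'M' (after the try/except). Output: HM

Answer: HM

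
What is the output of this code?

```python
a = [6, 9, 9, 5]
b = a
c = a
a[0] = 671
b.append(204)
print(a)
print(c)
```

Key concept: multiple aliases.
Step by step:
`a = [6, 9, 9, 5]` → a = [6, 9, 9, 5]
`b = a` → b = [6, 9, 9, 5] (same object as a)
`c = a` → c = [6, 9, 9, 5] (same object as a, b)
`a[0] = 671` → a = [671, 9, 9, 5] (same object as b, c); b = [671, 9, 9, 5] (same object as a, c); c = [671, 9, 9, 5] (same object as a, b)
`b.append(204)` → a = [671, 9, 9, 5, 204] (same object as b, c); b = [671, 9, 9, 5, 204] (same object as a, c); c = [671, 9, 9, 5, 204] (same object as a, b)
`print(a)` → prints [671, 9, 9, 5, 204]
`print(c)` → prints [671, 9, 9, 5, 204]

Answer:
[671, 9, 9, 5, 204]
[671, 9, 9, 5, 204]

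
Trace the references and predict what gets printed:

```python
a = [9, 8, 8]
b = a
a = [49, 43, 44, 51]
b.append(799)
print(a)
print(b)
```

Key concept: rebinding vs mutation: a is rebound to a new list, b still points at the original.
Step by step:
`a = [9, 8, 8]` → a = [9, 8, 8]
`b = a` → b = [9, 8, 8] (same object as a)
`a = [49, 43, 44, 51]` → a = [49, 43, 44, 51]
`b.append(799)` → b = [9, 8, 8, 799]
`print(a)` → prints [49, 43, 44, 51]
`print(b)` → prints [9, 8, 8, 799]

Answer:
[49, 43, 44, 51]
[9, 8, 8, 799]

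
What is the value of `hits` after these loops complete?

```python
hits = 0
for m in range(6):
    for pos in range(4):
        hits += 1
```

6 * 4 = 24
`hits` takes the values: 0 → 1 → 2 → 3 → 4 → 5 → 6 → 7 → 8 → 9 → 10 → 11 → 12 → 13 → 14 → 15 → 16 → 17 → 18 → 19 → 20 → 21 → 22 → 23 → 24

Answer: 24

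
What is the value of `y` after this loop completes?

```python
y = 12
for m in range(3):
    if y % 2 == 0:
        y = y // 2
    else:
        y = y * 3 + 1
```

Collatz-style transformation from 12
`y` takes the values: 12 → 6 → 3 → 10

Answer: 10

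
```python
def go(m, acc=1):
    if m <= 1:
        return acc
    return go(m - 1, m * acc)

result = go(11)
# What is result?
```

Accumulator trace (n, acc): (11, 1) -> (10, 11) -> (9, 110) -> (8, 990) -> (7, 7920) -> (6, 55440) -> (5, 332640) -> (4, 1663200) -> (3, 6652800) -> (2, 19958400) -> (1, 39916800) -> return 39916800

Answer: 39916800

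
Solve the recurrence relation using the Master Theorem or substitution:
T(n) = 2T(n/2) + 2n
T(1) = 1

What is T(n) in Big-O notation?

By Master Theorem: a=2, b=2, f(n)=2n. Since log_2(2) = 1 and f(n) = Θ(n^1), Case 2 applies. T(n) = O(n log n).

Answer: O(n log n)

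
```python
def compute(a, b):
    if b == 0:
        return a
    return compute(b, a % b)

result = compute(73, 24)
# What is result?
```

compute(73, 24) -> compute(24, 1) -> compute(1, 0) -> 1

Answer: 1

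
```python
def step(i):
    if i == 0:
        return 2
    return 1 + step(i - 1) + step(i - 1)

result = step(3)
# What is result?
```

step(i) = 1 + 2·step(i-1), step(0)=2. Closed form: (2+1)·2^3 - 1 = 23.

Answer: 23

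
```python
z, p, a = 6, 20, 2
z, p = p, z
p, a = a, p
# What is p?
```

Trace:
`z, p, a = 6, 20, 2` → z = 6; p = 20; a = 2
`z, p = p, z` → z = 20; p = 6
`p, a = a, p` → p = 2; a = 6
So p = 2

Answer: 2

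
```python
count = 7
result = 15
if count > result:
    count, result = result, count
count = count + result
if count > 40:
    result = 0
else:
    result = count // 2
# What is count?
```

Trace:
`count = 7` → count = 7
`result = 15` → result = 15
`if count > result: ...` → count > result is False → no variable changes
`count = count + result` → count = 22
`if count > 40: ...` → count > 40 is False, take else branch → result = 11
So count = 22

Answer: 22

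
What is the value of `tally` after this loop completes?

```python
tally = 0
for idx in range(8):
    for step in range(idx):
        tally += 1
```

Triangle number: 0+1+2+...+7
`tally` takes the values: 0 → 1 → 2 → 3 → 4 → 5 → 6 → 7 → 8 → 9 → 10 → 11 → 12 → 13 → 14 → 15 → 16 → 17 → 18 → 19 → 20 → 21 → 22 → 23 → 24 → 25 → 26 → 27 → 28

Answer: 28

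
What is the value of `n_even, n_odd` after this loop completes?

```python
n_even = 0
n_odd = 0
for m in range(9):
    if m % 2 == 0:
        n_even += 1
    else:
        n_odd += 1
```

Count evens and odds in range(9)
`n_even, n_odd` takes the values: (0, 0) → (1, 0) → (1, 1) → (2, 1) → (2, 2) → (3, 2) → (3, 3) → (4, 3) → (4, 4) → (5, 4)

Answer: 5, 4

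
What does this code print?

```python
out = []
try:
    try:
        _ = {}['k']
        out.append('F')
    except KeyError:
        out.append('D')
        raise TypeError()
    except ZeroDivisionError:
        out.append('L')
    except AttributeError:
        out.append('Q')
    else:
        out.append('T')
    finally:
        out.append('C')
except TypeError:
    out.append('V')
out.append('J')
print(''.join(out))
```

Execution trace: 'D' (inner except KeyError) → 'C' (inner finally) → 'V' (outer except TypeError) → 'J' (after the try/except). Output: DCVJ

Answer: DCVJ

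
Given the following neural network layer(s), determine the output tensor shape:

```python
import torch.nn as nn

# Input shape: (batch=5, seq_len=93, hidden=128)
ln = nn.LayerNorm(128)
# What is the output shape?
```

Input: (5, 93, 128) -> Output: (5, 93, 128)

Answer: (5, 93, 128)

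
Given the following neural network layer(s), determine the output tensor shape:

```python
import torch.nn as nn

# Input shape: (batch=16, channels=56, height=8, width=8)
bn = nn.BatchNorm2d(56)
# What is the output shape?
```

Input: (16, 56, 8, 8) -> Output: (16, 56, 8, 8)

Answer: (16, 56, 8, 8)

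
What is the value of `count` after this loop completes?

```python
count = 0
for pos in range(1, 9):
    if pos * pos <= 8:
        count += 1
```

Count numbers where pos² ≤ 8
`count` takes the values: 0 → 1 → 2

Answer: 2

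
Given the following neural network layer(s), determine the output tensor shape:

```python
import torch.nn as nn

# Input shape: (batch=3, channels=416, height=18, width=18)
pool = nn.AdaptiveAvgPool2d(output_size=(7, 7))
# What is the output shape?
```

Input: (3, 416, 18, 18) -> Output: (3, 416, 7, 7)

Answer: (3, 416, 7, 7)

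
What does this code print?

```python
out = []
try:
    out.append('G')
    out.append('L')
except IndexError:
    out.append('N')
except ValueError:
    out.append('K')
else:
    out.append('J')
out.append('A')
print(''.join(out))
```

Execution trace: 'G' (try body) → 'L' (try body, no exception) → 'J' (else) → 'A' (after the try/except). Output: GLJA

Answer: GLJA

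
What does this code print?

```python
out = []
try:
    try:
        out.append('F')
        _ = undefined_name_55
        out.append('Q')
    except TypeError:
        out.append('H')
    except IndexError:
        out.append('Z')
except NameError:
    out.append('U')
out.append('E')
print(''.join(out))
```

Execution trace: 'F' (try body) → 'U' (outer except NameError) → 'E' (after the try/except). Output: FUE

Answer: FUE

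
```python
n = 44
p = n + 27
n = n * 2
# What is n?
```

Trace:
`n = 44` → n = 44
`p = n + 27` → p = 71
`n = n * 2` → n = 88
So n = 88

Answer: 88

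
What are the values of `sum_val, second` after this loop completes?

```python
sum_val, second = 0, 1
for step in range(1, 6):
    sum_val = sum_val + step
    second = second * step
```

Sum and factorial of 1 to 5
`sum_val, second` takes the values: (0, 1) → (1, 1) → (3, 1) → (3, 2) → (6, 2) → (6, 6) → (10, 6) → (10, 24) → (15, 24) → (15, 120)

Answer: 15, 120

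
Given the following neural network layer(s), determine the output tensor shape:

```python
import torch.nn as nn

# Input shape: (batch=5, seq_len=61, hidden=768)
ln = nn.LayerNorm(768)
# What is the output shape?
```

Input: (5, 61, 768) -> Output: (5, 61, 768)

Answer: (5, 61, 768)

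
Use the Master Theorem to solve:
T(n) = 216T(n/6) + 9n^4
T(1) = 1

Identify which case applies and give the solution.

a=216, b=6, f(n)=9n^4. log_6(216) = 3. Since c=4 > 3 and the regularity condition holds (216(n/6)^4 = (216/6^4)n^4 with 216/6^4 < 1), Case 3 applies: T(n) = Θ(f(n)) = O(n^4).

Answer: O(n^4) - Case 3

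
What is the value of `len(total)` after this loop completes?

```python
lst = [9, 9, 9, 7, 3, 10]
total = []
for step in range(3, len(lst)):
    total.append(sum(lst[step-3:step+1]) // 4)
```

Number of 4-element averages
`total` takes the values: [] → [8] → [8, 7] → [8, 7, 7]
So `len(total)` = 3

Answer: 3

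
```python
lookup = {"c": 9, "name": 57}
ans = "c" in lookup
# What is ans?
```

Trace:
`lookup = {"c": 9, "name": 57}` → lookup = {'c': 9, 'name': 57}
`ans = "c" in lookup` → ans = True
So ans = True

Answer: True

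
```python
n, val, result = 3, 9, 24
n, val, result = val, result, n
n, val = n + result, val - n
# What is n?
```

Trace:
`n, val, result = 3, 9, 24` → n = 3; val = 9; result = 24
`n, val, result = val, result, n` → n = 9; val = 24; result = 3
`n, val = n + result, val - n` → n = 12; val = 15
So n = 12

Answer: 12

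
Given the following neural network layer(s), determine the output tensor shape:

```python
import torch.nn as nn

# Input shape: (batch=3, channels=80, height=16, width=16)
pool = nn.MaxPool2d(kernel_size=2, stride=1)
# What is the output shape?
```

Input: (3, 80, 16, 16) -> Output: (3, 80, 15, 15)

Answer: (3, 80, 15, 15)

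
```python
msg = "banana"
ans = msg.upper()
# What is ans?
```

Trace:
`msg = "banana"` → msg = 'banana'
`ans = msg.upper()` → ans = 'BANANA'
So ans = 'BANANA'

Answer: 'BANANA'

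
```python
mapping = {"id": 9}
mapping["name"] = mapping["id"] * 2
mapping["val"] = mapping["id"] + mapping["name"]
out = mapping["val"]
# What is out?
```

Trace:
`mapping = {"id": 9}` → mapping = {'id': 9}
`mapping["name"] = mapping["id"] * 2` → mapping = {'id': 9, 'name': 18}
`mapping["val"] = mapping["id"] + mapping["name"]` → mapping = {'id': 9, 'name': 18, 'val': 27}
`out = mapping["val"]` → out = 27
So out = 27

Answer: 27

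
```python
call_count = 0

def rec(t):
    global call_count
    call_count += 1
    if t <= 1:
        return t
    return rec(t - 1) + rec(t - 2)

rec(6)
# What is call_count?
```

Calls(t) = 1 + Calls(t-1) + Calls(t-2); Calls(0)=Calls(1)=1. For t=6 this gives 25.

Answer: 25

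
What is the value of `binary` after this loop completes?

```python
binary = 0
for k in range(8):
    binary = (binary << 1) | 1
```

Build 8 consecutive 1-bits: 0b11111111
`binary` takes the values: 0 → 1 → 3 → 7 → 15 → 31 → 63 → 127 → 255

Answer: 255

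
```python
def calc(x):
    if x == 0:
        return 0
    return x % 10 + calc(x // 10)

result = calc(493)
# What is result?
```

Sum of digits of 493: 3 + 9 + 4 = 16

Answer: 16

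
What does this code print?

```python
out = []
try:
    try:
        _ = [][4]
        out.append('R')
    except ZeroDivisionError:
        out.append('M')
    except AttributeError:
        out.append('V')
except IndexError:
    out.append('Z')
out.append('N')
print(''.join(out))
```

Execution trace: 'Z' (outer except IndexError) → 'N' (after the try/except). Output: ZN

Answer: ZN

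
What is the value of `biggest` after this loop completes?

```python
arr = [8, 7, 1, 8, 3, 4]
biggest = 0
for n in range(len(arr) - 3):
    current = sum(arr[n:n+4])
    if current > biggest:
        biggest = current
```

Max sum of 4-element window in [8, 7, 1, 8, 3, 4]
`biggest` takes the values: 0 → 24

Answer: 24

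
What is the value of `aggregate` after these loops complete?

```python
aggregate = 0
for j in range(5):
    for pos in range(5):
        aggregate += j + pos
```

Sum of all j+pos for j,pos in 5x5
`aggregate` takes the values: 0 → 1 → 3 → 6 → 10 → 11 → 13 → 16 → 20 → 25 → 27 → 30 → 34 → 39 → 45 → 48 → 52 → 57 → 63 → 70 → 74 → 79 → 85 → 92 → 100

Answer: 100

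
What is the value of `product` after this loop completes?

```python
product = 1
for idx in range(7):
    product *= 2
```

2^7 = 128
`product` takes the values: 1 → 2 → 4 → 8 → 16 → 32 → 64 → 128

Answer: 128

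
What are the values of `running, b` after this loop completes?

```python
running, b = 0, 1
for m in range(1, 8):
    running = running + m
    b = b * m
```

Sum and factorial of 1 to 7
`running, b` takes the values: (0, 1) → (1, 1) → (3, 1) → (3, 2) → (6, 2) → (6, 6) → (10, 6) → (10, 24) → (15, 24) → (15, 120) → (21, 120) → (21, 720) → (28, 720) → (28, 5040)

Answer: 28, 5040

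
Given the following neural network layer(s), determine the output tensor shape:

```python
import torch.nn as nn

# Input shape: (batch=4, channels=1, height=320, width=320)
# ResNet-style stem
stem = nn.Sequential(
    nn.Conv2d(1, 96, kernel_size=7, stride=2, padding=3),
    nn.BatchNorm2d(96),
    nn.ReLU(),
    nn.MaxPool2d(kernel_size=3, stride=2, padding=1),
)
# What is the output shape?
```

Input: (4, 1, 320, 320) -> after Conv2d 7x7 stride=2: (4, 96, 160, 160) -> Output: (4, 96, 80, 80)

Answer: (4, 96, 80, 80)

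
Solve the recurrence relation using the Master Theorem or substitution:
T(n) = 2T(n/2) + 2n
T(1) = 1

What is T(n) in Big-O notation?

By Master Theorem: a=2, b=2, f(n)=2n. Since log_2(2) = 1 and f(n) = Θ(n^1), Case 2 applies. T(n) = O(n log n).

Answer: O(n log n)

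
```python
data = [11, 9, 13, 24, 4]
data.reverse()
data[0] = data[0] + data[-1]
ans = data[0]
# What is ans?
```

Trace:
`data = [11, 9, 13, 24, 4]` → data = [11, 9, 13, 24, 4]
`data.reverse()` → data = [4, 24, 13, 9, 11]
`data[0] = data[0] + data[-1]` → data = [15, 24, 13, 9, 11]
`ans = data[0]` → ans = 15
So ans = 15

Answer: 15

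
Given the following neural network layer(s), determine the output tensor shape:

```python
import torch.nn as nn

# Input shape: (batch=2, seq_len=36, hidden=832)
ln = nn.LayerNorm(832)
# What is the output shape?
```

Input: (2, 36, 832) -> Output: (2, 36, 832)

Answer: (2, 36, 832)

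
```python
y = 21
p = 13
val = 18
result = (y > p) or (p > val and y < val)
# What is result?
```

Trace:
`y = 21` → y = 21
`p = 13` → p = 13
`val = 18` → val = 18
`result = (y > p) or (p > val and y < val)` → result = True
So result = True

Answer: True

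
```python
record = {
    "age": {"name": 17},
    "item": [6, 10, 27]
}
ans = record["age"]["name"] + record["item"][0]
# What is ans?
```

Trace:
`record = { ...` → record = {'age': {'name': 17}, 'item': [6, 10, 27]}
`ans = record["age"]["name"] + record["item"][0]` → ans = 23
So ans = 23

Answer: 23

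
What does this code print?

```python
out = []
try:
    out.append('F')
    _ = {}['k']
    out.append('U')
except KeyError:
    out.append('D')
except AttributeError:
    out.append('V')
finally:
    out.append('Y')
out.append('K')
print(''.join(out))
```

Execution trace: 'F' (try body) → 'D' (except KeyError) → 'Y' (finally) → 'K' (after the try/except). Output: FDYK

Answer: FDYK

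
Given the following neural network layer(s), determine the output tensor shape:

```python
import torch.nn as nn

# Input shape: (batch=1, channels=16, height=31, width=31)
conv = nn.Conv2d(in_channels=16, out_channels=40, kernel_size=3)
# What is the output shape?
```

Input: (1, 16, 31, 31) -> Output: (1, 40, 29, 29)

Answer: (1, 40, 29, 29)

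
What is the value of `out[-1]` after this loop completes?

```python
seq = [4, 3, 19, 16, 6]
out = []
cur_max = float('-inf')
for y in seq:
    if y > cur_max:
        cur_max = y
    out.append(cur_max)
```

Running max ends at 19
`out` takes the values: [] → [4] → [4, 4] → [4, 4, 19] → [4, 4, 19, 19] → [4, 4, 19, 19, 19]
So `out[-1]` = 19

Answer: 19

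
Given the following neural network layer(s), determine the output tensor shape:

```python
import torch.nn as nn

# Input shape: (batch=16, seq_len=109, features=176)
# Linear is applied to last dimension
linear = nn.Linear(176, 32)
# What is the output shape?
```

Input: (16, 109, 176) -> Output: (16, 109, 32)

Answer: (16, 109, 32)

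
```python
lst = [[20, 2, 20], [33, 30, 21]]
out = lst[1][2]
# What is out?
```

Trace:
`lst = [[20, 2, 20], [33, 30, 21]]` → lst = [[20, 2, 20], [33, 30, 21]]
`out = lst[1][2]` → out = 21
So out = 21

Answer: 21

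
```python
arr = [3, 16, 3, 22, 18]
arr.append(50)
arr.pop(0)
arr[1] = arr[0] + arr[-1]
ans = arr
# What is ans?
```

Trace:
`arr = [3, 16, 3, 22, 18]` → arr = [3, 16, 3, 22, 18]
`arr.append(50)` → arr = [3, 16, 3, 22, 18, 50]
`arr.pop(0)` → arr = [16, 3, 22, 18, 50]
`arr[1] = arr[0] + arr[-1]` → arr = [16, 66, 22, 18, 50]
`ans = arr` → ans = [16, 66, 22, 18, 50]
So ans = [16, 66, 22, 18, 50]

Answer: [16, 66, 22, 18, 50]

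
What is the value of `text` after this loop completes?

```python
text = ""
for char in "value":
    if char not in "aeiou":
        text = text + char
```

Remove vowels from 'value'
`text` takes the values: "" → "v" → "vl"

Answer: "vl"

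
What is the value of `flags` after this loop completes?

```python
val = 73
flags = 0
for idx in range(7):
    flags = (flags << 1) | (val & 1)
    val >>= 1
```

Reverse lowest 7 bits of 73
`flags` takes the values: 0 → 1 → 2 → 4 → 9 → 18 → 36 → 73

Answer: 73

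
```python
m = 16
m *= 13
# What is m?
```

Trace:
`m = 16` → m = 16
`m *= 13` → m = 208
So m = 208

Answer: 208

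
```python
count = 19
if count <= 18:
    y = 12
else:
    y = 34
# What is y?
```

Trace:
`count = 19` → count = 19
`if count <= 18: ...` → count <= 18 is False, take else branch → y = 34
So y = 34

Answer: 34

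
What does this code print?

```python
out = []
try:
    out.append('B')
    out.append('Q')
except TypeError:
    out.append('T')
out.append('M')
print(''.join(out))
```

Execution trace: 'B' (try body) → 'Q' (try body, no exception) → 'M' (after the try/except). Output: BQM

Answer: BQM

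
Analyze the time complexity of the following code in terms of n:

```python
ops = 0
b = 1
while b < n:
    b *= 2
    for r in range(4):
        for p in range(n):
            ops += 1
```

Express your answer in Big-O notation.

Each loop level contributes: log n × 1 × n. Multiplying the contributions gives O(n log n).

Answer: O(n log n)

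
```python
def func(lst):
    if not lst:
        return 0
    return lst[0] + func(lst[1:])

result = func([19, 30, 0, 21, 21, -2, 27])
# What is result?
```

19 + 30 + 0 + 21 + 21 + (-2) + 27 + 0 = 116

Answer: 116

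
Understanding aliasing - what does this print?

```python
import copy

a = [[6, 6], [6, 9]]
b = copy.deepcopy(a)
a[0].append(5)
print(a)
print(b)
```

Key concept: deep copy is fully independent.
Step by step:
`a = [[6, 6], [6, 9]]` → a = [[6, 6], [6, 9]]
`b = copy.deepcopy(a)` → b = [[6, 6], [6, 9]]
`a[0].append(5)` → a = [[6, 6, 5], [6, 9]]
`print(a)` → prints [[6, 6, 5], [6, 9]]
`print(b)` → prints [[6, 6], [6, 9]]

Answer:
[[6, 6, 5], [6, 9]]
[[6, 6], [6, 9]]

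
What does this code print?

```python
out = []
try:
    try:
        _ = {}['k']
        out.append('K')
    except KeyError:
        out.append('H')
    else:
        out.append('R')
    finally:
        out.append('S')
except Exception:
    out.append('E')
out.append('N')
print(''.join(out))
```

Execution trace: 'H' (inner except KeyError) → 'S' (inner finally) → 'N' (after the try/except). Output: HSN

Answer: HSN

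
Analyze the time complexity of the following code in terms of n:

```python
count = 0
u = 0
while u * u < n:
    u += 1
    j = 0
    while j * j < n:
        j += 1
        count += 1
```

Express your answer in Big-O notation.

Each loop level contributes: √n × √n. Multiplying the contributions gives O(n).

Answer: O(n)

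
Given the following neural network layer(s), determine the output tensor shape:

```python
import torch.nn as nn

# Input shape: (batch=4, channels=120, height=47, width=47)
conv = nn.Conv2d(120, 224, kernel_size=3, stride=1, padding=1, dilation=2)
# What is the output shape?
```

Input: (4, 120, 47, 47) -> Output: (4, 224, 45, 45)

Answer: (4, 224, 45, 45)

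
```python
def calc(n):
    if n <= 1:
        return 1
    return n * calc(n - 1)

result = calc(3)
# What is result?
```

calc(3) = 3 * 2 * 1 = 6

Answer: 6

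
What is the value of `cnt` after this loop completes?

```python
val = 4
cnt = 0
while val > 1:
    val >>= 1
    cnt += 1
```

Count right shifts until 1
`cnt` takes the values: 0 → 1 → 2

Answer: 2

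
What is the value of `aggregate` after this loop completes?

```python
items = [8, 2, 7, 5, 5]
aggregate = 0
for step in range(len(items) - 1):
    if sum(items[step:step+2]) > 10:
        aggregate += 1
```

Count windows with sum > 10
`aggregate` takes the values: 0 → 1

Answer: 1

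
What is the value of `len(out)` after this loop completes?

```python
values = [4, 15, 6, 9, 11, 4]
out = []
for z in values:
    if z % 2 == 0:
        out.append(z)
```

Count even numbers in [4, 15, 6, 9, 11, 4]
`out` takes the values: [] → [4] → [4, 6] → [4, 6, 4]
So `len(out)` = 3

Answer: 3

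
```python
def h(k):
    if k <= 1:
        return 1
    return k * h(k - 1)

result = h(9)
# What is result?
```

h(9) = 9 * 8 * 7 * 6 * 5 * 4 * 3 * 2 * 1 = 362880

Answer: 362880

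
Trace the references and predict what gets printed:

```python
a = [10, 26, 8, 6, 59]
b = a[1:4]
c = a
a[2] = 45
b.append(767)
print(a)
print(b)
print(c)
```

Key concept: slice vs alias.
Step by step:
`a = [10, 26, 8, 6, 59]` → a = [10, 26, 8, 6, 59]
`b = a[1:4]` → b = [26, 8, 6]
`c = a` → c = [10, 26, 8, 6, 59] (same object as a)
`a[2] = 45` → a = [10, 26, 45, 6, 59] (same object as c); c = [10, 26, 45, 6, 59] (same object as a)
`b.append(767)` → b = [26, 8, 6, 767]
`print(a)` → prints [10, 26, 45, 6, 59]
`print(b)` → prints [26, 8, 6, 767]
`print(c)` → prints [10, 26, 45, 6, 59]

Answer:
[10, 26, 45, 6, 59]
[26, 8, 6, 767]
[10, 26, 45, 6, 59]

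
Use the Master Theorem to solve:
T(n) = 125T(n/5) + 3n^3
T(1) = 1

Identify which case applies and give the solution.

a=125, b=5, f(n)=3n^3. log_5(125) = 3. Since c=3 = 3, Case 2 applies: T(n) = Θ(n^log_b(a) · log n) = O(n^3 log n).

Answer: O(n^3 log n) - Case 2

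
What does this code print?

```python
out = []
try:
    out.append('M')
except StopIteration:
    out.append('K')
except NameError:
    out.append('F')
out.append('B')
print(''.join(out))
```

Execution trace: 'M' (try body, no exception) → 'B' (after the try/except). Output: MB

Answer: MB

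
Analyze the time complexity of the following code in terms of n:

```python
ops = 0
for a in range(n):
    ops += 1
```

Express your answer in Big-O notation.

Each loop level contributes: n. Multiplying the contributions gives O(n).

Answer: O(n)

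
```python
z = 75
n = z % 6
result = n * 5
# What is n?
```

Trace:
`z = 75` → z = 75
`n = z % 6` → n = 3
`result = n * 5` → result = 15
So n = 3

Answer: 3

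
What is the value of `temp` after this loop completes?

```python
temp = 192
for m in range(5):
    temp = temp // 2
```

Halve 5 times: 192 // 2^5 = 6
`temp` takes the values: 192 → 96 → 48 → 24 → 12 → 6

Answer: 6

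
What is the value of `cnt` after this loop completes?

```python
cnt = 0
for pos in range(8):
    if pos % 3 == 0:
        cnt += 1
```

Count numbers divisible by 3 in range(8)
`cnt` takes the values: 0 → 1 → 2 → 3

Answer: 3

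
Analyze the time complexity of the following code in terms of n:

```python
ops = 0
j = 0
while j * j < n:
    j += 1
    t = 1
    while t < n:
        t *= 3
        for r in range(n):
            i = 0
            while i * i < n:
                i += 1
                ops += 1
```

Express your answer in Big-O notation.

Each loop level contributes: √n × log n × n × √n. Multiplying the contributions gives O(n^2 log n).

Answer: O(n^2 log n)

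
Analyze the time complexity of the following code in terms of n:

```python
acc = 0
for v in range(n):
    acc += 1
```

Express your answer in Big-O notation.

Each loop level contributes: n. Multiplying the contributions gives O(n).

Answer: O(n)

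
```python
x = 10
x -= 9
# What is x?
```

Trace:
`x = 10` → x = 10
`x -= 9` → x = 1
So x = 1

Answer: 1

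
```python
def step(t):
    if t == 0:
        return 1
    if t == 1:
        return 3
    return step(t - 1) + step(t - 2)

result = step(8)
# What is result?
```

Build up from base cases: step(0)=1, step(1)=3, step(2)=4, step(3)=7, step(4)=11, step(5)=18, step(6)=29, ..., step(8)=76

Answer: 76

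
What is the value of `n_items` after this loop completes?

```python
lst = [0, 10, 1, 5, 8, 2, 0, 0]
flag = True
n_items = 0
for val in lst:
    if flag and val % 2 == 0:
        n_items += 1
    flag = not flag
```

Count even values at even positions
`n_items` takes the values: 0 → 1 → 2 → 3

Answer: 3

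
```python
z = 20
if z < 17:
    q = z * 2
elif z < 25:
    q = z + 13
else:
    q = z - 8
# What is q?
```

Trace:
`z = 20` → z = 20
`if z < 17: ...` → z < 17 is False, z < 25 is True → q = 33
So q = 33

Answer: 33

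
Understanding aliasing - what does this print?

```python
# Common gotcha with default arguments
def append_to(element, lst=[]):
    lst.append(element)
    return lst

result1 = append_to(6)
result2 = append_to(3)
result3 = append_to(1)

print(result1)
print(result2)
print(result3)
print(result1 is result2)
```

Key concept: mutable default argument gotcha.
Step by step:
`result1 = append_to(6)` → result1 = [6]
`result2 = append_to(3)` → result1 = [6, 3] (same object as result2); result2 = [6, 3] (same object as result1)
`result3 = append_to(1)` → result1 = [6, 3, 1] (same object as result2, result3); result2 = [6, 3, 1] (same object as result1, result3); result3 = [6, 3, 1] (same object as result1, result2)
`print(result1)` → prints [6, 3, 1]
`print(result2)` → prints [6, 3, 1]
`print(result3)` → prints [6, 3, 1]
`print(result1 is result2)` → prints True

Answer:
[6, 3, 1]
[6, 3, 1]
[6, 3, 1]
True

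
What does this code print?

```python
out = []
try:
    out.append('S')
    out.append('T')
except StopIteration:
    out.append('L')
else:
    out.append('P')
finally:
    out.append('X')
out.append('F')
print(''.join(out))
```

Execution trace: 'S' (try body) → 'T' (try body, no exception) → 'P' (else) → 'X' (finally) → 'F' (after the try/except). Output: STPXF

Answer: STPXF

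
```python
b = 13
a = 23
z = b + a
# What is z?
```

Trace:
`b = 13` → b = 13
`a = 23` → a = 23
`z = b + a` → z = 36
So z = 36

Answer: 36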